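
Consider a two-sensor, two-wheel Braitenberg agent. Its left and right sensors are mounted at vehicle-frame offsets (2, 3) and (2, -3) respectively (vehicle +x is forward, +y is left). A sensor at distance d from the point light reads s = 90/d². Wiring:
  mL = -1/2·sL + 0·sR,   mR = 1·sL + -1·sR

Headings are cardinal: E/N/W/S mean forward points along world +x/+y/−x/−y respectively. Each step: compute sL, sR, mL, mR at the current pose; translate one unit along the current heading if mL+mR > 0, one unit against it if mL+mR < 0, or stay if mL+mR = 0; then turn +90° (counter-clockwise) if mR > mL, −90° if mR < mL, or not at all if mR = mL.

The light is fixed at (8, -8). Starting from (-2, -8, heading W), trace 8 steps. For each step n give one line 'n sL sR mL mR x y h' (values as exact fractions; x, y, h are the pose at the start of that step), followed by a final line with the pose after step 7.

n=0: pose=(-2,-8,W); sL=10/17, sR=10/17; mL=-5/17, mR=0; mL+mR=-5/17 → advance -1; mR−mL=5/17 → turn +1·90°
n=1: pose=(-1,-8,S); sL=9/4, sR=45/74; mL=-9/8, mR=243/148; mL+mR=153/296 → advance +1; mR−mL=819/296 → turn +1·90°
n=2: pose=(-1,-9,E); sL=90/53, sR=18/13; mL=-45/53, mR=216/689; mL+mR=-369/689 → advance -1; mR−mL=801/689 → turn +1·90°
n=3: pose=(-2,-9,N); sL=9/17, sR=9/5; mL=-9/34, mR=-108/85; mL+mR=-261/170 → advance -1; mR−mL=-171/170 → turn -1·90°
n=4: pose=(-2,-10,E); sL=18/13, sR=90/89; mL=-9/13, mR=432/1157; mL+mR=-369/1157 → advance -1; mR−mL=1233/1157 → turn +1·90°
n=5: pose=(-3,-10,N); sL=45/98, sR=45/32; mL=-45/196, mR=-1485/1568; mL+mR=-1845/1568 → advance -1; mR−mL=-1125/1568 → turn -1·90°
n=6: pose=(-3,-11,E); sL=10/9, sR=10/13; mL=-5/9, mR=40/117; mL+mR=-25/117 → advance -1; mR−mL=35/39 → turn +1·90°
n=7: pose=(-4,-11,N); sL=45/113, sR=45/41; mL=-45/226, mR=-3240/4633; mL+mR=-8325/9266 → advance -1; mR−mL=-4635/9266 → turn -1·90°

0 10/17 10/17 -5/17 0 -2 -8 W
1 9/4 45/74 -9/8 243/148 -1 -8 S
2 90/53 18/13 -45/53 216/689 -1 -9 E
3 9/17 9/5 -9/34 -108/85 -2 -9 N
4 18/13 90/89 -9/13 432/1157 -2 -10 E
5 45/98 45/32 -45/196 -1485/1568 -3 -10 N
6 10/9 10/13 -5/9 40/117 -3 -11 E
7 45/113 45/41 -45/226 -3240/4633 -4 -11 N
final -4 -12 E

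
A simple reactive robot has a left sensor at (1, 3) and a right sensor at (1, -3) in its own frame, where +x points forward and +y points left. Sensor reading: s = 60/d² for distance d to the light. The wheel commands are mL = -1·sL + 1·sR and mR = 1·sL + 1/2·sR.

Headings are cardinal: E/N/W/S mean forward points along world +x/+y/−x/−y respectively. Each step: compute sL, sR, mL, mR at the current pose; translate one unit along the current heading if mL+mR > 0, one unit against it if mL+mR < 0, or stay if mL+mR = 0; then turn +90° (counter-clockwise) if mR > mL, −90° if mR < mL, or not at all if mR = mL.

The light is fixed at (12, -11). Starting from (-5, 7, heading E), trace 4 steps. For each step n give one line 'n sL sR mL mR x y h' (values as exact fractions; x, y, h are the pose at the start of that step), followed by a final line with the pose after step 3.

n=0: pose=(-5,7,E); sL=60/697, sR=60/481; mL=12960/335257, mR=49770/335257; mL+mR=90/481 → advance +1; mR−mL=36810/335257 → turn +1·90°
n=1: pose=(-4,7,N); sL=30/361, sR=6/53; mL=576/19133, mR=2673/19133; mL+mR=9/53 → advance +1; mR−mL=2097/19133 → turn +1·90°
n=2: pose=(-4,8,W); sL=12/109, sR=60/773; mL=-2736/84257, mR=12546/84257; mL+mR=90/773 → advance +1; mR−mL=15282/84257 → turn +1·90°
n=3: pose=(-5,8,S); sL=3/26, sR=15/181; mL=-153/4706, mR=369/2353; mL+mR=45/362 → advance +1; mR−mL=891/4706 → turn +1·90°

0 60/697 60/481 12960/335257 49770/335257 -5 7 E
1 30/361 6/53 576/19133 2673/19133 -4 7 N
2 12/109 60/773 -2736/84257 12546/84257 -4 8 W
3 3/26 15/181 -153/4706 369/2353 -5 8 S
final -5 7 E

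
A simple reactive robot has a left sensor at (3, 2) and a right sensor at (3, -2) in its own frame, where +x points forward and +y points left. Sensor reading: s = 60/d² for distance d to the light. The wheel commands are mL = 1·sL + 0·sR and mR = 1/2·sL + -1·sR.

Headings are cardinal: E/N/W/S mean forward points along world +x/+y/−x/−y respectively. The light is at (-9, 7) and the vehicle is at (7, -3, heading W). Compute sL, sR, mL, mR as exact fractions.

left sensor world pos  = (4, -5); dL² = 313
right sensor world pos = (4, -1); dR² = 233
sL = 60/313 = 60/313
sR = 60/233 = 60/233
mL = 1·sL + 0·sR = 60/313
mR = 1/2·sL + -1·sR = -11790/72929

60/313 60/233 60/313 -11790/72929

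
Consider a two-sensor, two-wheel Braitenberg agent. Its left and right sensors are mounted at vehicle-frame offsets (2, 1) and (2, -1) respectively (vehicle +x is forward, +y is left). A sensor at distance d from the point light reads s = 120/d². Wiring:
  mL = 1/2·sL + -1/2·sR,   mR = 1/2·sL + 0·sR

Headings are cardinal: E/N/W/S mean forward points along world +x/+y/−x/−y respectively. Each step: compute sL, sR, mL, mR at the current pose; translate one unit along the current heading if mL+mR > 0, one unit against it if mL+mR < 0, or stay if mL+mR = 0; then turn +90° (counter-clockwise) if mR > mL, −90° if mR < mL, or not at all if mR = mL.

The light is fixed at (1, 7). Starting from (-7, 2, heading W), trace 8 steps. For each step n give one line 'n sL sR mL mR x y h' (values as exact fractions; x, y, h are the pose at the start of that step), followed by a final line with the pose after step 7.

0 15/17 30/29 -75/986 15/34 -7 2 W
1 120/113 120/149 2160/16837 60/113 -8 2 S
2 60/37 60/49 360/1813 30/37 -8 1 E
3 120/97 24/13 -384/1261 60/97 -7 1 N
4 15/17 30/29 -75/986 15/34 -7 2 W
5 120/113 120/149 2160/16837 60/113 -8 2 S
6 60/37 60/49 360/1813 30/37 -8 1 E
7 120/97 24/13 -384/1261 60/97 -7 1 N
final -7 2 W

n=0: pose=(-7,2,W); sL=15/17, sR=30/29; mL=-75/986, mR=15/34; mL+mR=180/493 → advance +1; mR−mL=15/29 → turn +1·90°
n=1: pose=(-8,2,S); sL=120/113, sR=120/149; mL=2160/16837, mR=60/113; mL+mR=11100/16837 → advance +1; mR−mL=60/149 → turn +1·90°
n=2: pose=(-8,1,E); sL=60/37, sR=60/49; mL=360/1813, mR=30/37; mL+mR=1830/1813 → advance +1; mR−mL=30/49 → turn +1·90°
n=3: pose=(-7,1,N); sL=120/97, sR=24/13; mL=-384/1261, mR=60/97; mL+mR=396/1261 → advance +1; mR−mL=12/13 → turn +1·90°
n=4: pose=(-7,2,W); sL=15/17, sR=30/29; mL=-75/986, mR=15/34; mL+mR=180/493 → advance +1; mR−mL=15/29 → turn +1·90°
n=5: pose=(-8,2,S); sL=120/113, sR=120/149; mL=2160/16837, mR=60/113; mL+mR=11100/16837 → advance +1; mR−mL=60/149 → turn +1·90°
n=6: pose=(-8,1,E); sL=60/37, sR=60/49; mL=360/1813, mR=30/37; mL+mR=1830/1813 → advance +1; mR−mL=30/49 → turn +1·90°
n=7: pose=(-7,1,N); sL=120/97, sR=24/13; mL=-384/1261, mR=60/97; mL+mR=396/1261 → advance +1; mR−mL=12/13 → turn +1·90°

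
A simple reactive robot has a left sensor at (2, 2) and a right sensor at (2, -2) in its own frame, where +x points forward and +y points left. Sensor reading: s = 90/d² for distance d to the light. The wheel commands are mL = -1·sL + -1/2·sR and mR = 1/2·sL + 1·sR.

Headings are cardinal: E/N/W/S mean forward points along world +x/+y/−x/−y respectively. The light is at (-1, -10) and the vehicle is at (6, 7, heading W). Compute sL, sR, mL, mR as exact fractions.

left sensor world pos  = (4, 5); dL² = 250
right sensor world pos = (4, 9); dR² = 386
sL = 90/250 = 9/25
sR = 90/386 = 45/193
mL = -1·sL + -1/2·sR = -4599/9650
mR = 1/2·sL + 1·sR = 3987/9650

9/25 45/193 -4599/9650 3987/9650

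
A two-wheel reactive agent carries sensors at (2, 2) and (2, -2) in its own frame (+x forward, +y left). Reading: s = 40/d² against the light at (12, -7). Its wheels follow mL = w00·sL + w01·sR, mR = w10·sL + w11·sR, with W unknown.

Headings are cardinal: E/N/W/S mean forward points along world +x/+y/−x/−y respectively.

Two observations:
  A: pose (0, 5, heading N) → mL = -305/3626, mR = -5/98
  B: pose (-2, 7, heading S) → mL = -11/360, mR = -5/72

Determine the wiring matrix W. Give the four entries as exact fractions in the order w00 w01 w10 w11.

obs A: pose=(0,5,N) → sL=5/49, sR=5/37, mL=-305/3626, mR=-5/98
obs B: pose=(-2,7,S) → sL=5/36, sR=1/10, mL=-11/360, mR=-5/72
sensor matrix S = [[5/49, 5/37], [5/36, 1/10]]; det S = -559/65268
solve [mL_A; mL_B] = S·[w00; w01] and [mR_A; mR_B] = S·[w10; w11]:
  w00 = 1/2, w01 = -1, w10 = -1/2, w11 = 0

1/2 -1 -1/2 0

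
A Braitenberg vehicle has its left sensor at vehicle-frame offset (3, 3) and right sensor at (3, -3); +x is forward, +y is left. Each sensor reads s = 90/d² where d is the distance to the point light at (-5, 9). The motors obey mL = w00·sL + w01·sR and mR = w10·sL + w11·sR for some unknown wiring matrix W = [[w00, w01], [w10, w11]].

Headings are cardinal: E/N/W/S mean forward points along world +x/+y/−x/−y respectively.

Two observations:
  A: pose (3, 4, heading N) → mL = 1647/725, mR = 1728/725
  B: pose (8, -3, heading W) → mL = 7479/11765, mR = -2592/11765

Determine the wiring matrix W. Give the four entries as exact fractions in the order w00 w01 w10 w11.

1/2 1 1 -1

obs A: pose=(3,4,N) → sL=90/29, sR=18/25, mL=1647/725, mR=1728/725
obs B: pose=(8,-3,W) → sL=18/65, sR=90/181, mL=7479/11765, mR=-2592/11765
sensor matrix S = [[90/29, 18/25], [18/65, 90/181]]; det S = 11461824/8529625
solve [mL_A; mL_B] = S·[w00; w01] and [mR_A; mR_B] = S·[w10; w11]:
  w00 = 1/2, w01 = 1, w10 = 1, w11 = -1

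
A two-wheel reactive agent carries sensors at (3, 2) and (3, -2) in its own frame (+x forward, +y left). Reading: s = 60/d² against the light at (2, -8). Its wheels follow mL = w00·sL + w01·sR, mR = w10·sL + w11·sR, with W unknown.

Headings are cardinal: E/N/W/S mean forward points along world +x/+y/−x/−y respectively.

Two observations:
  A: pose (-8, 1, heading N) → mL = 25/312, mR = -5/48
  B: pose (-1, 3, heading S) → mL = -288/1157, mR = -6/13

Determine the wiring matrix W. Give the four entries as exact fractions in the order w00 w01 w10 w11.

-1 1 -1/2 0

obs A: pose=(-8,1,N) → sL=5/24, sR=15/52, mL=25/312, mR=-5/48
obs B: pose=(-1,3,S) → sL=12/13, sR=60/89, mL=-288/1157, mR=-6/13
sensor matrix S = [[5/24, 15/52], [12/13, 60/89]]; det S = -3785/30082
solve [mL_A; mL_B] = S·[w00; w01] and [mR_A; mR_B] = S·[w10; w11]:
  w00 = -1, w01 = 1, w10 = -1/2, w11 = 0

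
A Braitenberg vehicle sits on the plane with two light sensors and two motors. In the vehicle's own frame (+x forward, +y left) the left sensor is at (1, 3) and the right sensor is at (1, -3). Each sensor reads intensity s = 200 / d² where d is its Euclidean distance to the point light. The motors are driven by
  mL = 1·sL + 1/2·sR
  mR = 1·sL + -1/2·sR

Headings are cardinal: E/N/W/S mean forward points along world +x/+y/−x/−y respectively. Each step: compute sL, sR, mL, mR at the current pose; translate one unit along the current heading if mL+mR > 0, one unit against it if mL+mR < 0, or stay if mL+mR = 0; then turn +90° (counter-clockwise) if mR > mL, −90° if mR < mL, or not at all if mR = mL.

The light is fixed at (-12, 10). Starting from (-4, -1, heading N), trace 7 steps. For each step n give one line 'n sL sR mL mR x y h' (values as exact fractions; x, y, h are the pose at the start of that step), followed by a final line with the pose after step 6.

n=0: pose=(-4,-1,N); sL=8/5, sR=200/221; mL=2268/1105, mR=1268/1105; mL+mR=16/5 → advance +1; mR−mL=-200/221 → turn -1·90°
n=1: pose=(-4,0,E); sL=20/13, sR=4/5; mL=126/65, mR=74/65; mL+mR=40/13 → advance +1; mR−mL=-4/5 → turn -1·90°
n=2: pose=(-3,0,S); sL=40/53, sR=200/157; mL=11580/8321, mR=980/8321; mL+mR=80/53 → advance +1; mR−mL=-200/157 → turn -1·90°
n=3: pose=(-3,-1,W); sL=10/13, sR=25/16; mL=645/416, mR=-5/416; mL+mR=20/13 → advance +1; mR−mL=-25/16 → turn -1·90°
n=4: pose=(-4,-1,N); sL=8/5, sR=200/221; mL=2268/1105, mR=1268/1105; mL+mR=16/5 → advance +1; mR−mL=-200/221 → turn -1·90°
n=5: pose=(-4,0,E); sL=20/13, sR=4/5; mL=126/65, mR=74/65; mL+mR=40/13 → advance +1; mR−mL=-4/5 → turn -1·90°
n=6: pose=(-3,0,S); sL=40/53, sR=200/157; mL=11580/8321, mR=980/8321; mL+mR=80/53 → advance +1; mR−mL=-200/157 → turn -1·90°

0 8/5 200/221 2268/1105 1268/1105 -4 -1 N
1 20/13 4/5 126/65 74/65 -4 0 E
2 40/53 200/157 11580/8321 980/8321 -3 0 S
3 10/13 25/16 645/416 -5/416 -3 -1 W
4 8/5 200/221 2268/1105 1268/1105 -4 -1 N
5 20/13 4/5 126/65 74/65 -4 0 E
6 40/53 200/157 11580/8321 980/8321 -3 0 S
final -3 -1 W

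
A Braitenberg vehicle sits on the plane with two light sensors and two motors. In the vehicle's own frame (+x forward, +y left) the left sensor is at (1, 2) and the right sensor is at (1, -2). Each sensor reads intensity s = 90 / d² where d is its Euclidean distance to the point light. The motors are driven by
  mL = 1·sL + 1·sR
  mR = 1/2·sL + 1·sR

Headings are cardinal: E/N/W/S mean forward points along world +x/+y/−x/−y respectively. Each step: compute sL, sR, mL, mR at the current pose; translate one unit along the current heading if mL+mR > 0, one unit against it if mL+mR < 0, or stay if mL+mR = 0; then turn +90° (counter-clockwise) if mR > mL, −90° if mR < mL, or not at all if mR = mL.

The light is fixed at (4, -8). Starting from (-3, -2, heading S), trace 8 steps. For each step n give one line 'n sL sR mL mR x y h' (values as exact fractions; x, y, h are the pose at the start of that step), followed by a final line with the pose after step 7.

n=0: pose=(-3,-2,S); sL=9/5, sR=45/53; mL=702/265, mR=927/530; mL+mR=2331/530 → advance +1; mR−mL=-9/10 → turn -1·90°
n=1: pose=(-3,-3,W); sL=90/73, sR=90/113; mL=16740/8249, mR=11655/8249; mL+mR=28395/8249 → advance +1; mR−mL=-45/73 → turn -1·90°
n=2: pose=(-4,-3,N); sL=45/68, sR=5/4; mL=65/34, mR=215/136; mL+mR=475/136 → advance +1; mR−mL=-45/136 → turn -1·90°
n=3: pose=(-4,-2,E); sL=90/113, sR=18/13; mL=3204/1469, mR=2619/1469; mL+mR=5823/1469 → advance +1; mR−mL=-45/113 → turn -1·90°
n=4: pose=(-3,-2,S); sL=9/5, sR=45/53; mL=702/265, mR=927/530; mL+mR=2331/530 → advance +1; mR−mL=-9/10 → turn -1·90°
n=5: pose=(-3,-3,W); sL=90/73, sR=90/113; mL=16740/8249, mR=11655/8249; mL+mR=28395/8249 → advance +1; mR−mL=-45/73 → turn -1·90°
n=6: pose=(-4,-3,N); sL=45/68, sR=5/4; mL=65/34, mR=215/136; mL+mR=475/136 → advance +1; mR−mL=-45/136 → turn -1·90°
n=7: pose=(-4,-2,E); sL=90/113, sR=18/13; mL=3204/1469, mR=2619/1469; mL+mR=5823/1469 → advance +1; mR−mL=-45/113 → turn -1·90°

0 9/5 45/53 702/265 927/530 -3 -2 S
1 90/73 90/113 16740/8249 11655/8249 -3 -3 W
2 45/68 5/4 65/34 215/136 -4 -3 N
3 90/113 18/13 3204/1469 2619/1469 -4 -2 E
4 9/5 45/53 702/265 927/530 -3 -2 S
5 90/73 90/113 16740/8249 11655/8249 -3 -3 W
6 45/68 5/4 65/34 215/136 -4 -3 N
7 90/113 18/13 3204/1469 2619/1469 -4 -2 E
final -3 -2 S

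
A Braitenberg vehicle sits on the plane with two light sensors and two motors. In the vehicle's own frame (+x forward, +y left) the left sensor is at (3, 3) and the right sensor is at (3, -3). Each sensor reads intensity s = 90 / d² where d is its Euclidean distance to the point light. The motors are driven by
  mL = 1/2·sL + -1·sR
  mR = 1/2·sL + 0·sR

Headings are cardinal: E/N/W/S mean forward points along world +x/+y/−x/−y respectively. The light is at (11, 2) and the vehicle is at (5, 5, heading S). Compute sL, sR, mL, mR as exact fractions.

10 10/9 35/9 5

left sensor world pos  = (8, 2); dL² = 9
right sensor world pos = (2, 2); dR² = 81
sL = 90/9 = 10
sR = 90/81 = 10/9
mL = 1/2·sL + -1·sR = 35/9
mR = 1/2·sL + 0·sR = 5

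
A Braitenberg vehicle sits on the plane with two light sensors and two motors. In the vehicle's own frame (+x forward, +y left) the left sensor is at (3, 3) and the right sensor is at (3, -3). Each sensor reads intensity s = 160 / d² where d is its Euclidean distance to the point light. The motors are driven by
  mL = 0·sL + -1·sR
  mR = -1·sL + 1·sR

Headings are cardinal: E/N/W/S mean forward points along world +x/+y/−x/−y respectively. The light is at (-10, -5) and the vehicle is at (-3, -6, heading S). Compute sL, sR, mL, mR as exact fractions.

left sensor world pos  = (0, -9); dL² = 116
right sensor world pos = (-6, -9); dR² = 32
sL = 160/116 = 40/29
sR = 160/32 = 5
mL = 0·sL + -1·sR = -5
mR = -1·sL + 1·sR = 105/29

40/29 5 -5 105/29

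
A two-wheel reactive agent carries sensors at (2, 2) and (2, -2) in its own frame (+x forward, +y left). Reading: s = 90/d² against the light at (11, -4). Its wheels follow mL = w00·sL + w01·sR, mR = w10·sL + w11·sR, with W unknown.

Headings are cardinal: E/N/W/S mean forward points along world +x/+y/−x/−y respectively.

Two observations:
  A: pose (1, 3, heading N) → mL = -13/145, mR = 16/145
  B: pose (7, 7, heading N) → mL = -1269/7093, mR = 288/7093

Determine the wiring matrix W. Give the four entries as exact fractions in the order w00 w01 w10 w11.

obs A: pose=(1,3,N) → sL=2/5, sR=18/29, mL=-13/145, mR=16/145
obs B: pose=(7,7,N) → sL=18/41, sR=90/173, mL=-1269/7093, mR=288/7093
sensor matrix S = [[2/5, 18/29], [18/41, 90/173]]; det S = -13248/205697
solve [mL_A; mL_B] = S·[w00; w01] and [mR_A; mR_B] = S·[w10; w11]:
  w00 = -1, w01 = 1/2, w10 = -1/2, w11 = 1/2

-1 1/2 -1/2 1/2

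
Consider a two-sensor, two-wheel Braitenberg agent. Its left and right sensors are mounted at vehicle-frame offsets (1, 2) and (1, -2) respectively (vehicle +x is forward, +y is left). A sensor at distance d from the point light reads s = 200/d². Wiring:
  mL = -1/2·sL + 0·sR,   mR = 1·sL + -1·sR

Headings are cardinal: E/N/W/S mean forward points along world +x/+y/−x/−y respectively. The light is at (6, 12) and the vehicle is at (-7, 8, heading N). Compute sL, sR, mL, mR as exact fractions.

100/117 20/13 -50/117 -80/117

left sensor world pos  = (-9, 9); dL² = 234
right sensor world pos = (-5, 9); dR² = 130
sL = 200/234 = 100/117
sR = 200/130 = 20/13
mL = -1/2·sL + 0·sR = -50/117
mR = 1·sL + -1·sR = -80/117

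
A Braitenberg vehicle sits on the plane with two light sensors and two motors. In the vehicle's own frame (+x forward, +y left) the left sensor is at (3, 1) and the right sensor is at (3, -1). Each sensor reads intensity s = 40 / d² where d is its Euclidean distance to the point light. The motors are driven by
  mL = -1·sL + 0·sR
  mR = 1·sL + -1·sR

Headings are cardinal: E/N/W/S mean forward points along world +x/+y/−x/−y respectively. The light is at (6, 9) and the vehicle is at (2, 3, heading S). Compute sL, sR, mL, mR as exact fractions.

left sensor world pos  = (3, 0); dL² = 90
right sensor world pos = (1, 0); dR² = 106
sL = 40/90 = 4/9
sR = 40/106 = 20/53
mL = -1·sL + 0·sR = -4/9
mR = 1·sL + -1·sR = 32/477

4/9 20/53 -4/9 32/477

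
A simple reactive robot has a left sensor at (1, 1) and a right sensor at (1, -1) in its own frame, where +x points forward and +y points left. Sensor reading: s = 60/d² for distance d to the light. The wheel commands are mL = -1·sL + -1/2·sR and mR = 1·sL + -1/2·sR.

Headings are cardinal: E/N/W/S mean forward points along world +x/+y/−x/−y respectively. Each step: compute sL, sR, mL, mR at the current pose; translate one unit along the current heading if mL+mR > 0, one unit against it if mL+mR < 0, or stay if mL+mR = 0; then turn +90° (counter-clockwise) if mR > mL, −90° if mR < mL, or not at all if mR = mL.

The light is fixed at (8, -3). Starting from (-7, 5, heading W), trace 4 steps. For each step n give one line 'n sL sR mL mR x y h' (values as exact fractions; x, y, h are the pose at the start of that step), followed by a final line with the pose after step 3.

n=0: pose=(-7,5,W); sL=12/61, sR=60/337; mL=-5874/20557, mR=2214/20557; mL+mR=-60/337 → advance -1; mR−mL=24/61 → turn +1·90°
n=1: pose=(-6,5,S); sL=30/109, sR=30/137; mL=-5745/14933, mR=2475/14933; mL+mR=-30/137 → advance -1; mR−mL=60/109 → turn +1·90°
n=2: pose=(-6,6,E); sL=60/269, sR=60/233; mL=-22050/62677, mR=5910/62677; mL+mR=-60/233 → advance -1; mR−mL=120/269 → turn +1·90°
n=3: pose=(-7,6,N); sL=15/89, sR=15/74; mL=-3555/13172, mR=885/13172; mL+mR=-15/74 → advance -1; mR−mL=30/89 → turn +1·90°

0 12/61 60/337 -5874/20557 2214/20557 -7 5 W
1 30/109 30/137 -5745/14933 2475/14933 -6 5 S
2 60/269 60/233 -22050/62677 5910/62677 -6 6 E
3 15/89 15/74 -3555/13172 885/13172 -7 6 N
final -7 5 W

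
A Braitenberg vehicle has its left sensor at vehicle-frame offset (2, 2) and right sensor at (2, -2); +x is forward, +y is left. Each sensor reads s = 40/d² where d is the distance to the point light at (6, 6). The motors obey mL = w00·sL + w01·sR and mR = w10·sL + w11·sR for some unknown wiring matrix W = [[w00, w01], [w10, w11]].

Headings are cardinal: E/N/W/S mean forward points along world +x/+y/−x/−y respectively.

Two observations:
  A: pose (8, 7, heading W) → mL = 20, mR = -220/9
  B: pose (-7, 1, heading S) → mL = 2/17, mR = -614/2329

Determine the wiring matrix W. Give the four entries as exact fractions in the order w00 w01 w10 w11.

obs A: pose=(8,7,W) → sL=40, sR=40/9, mL=20, mR=-220/9
obs B: pose=(-7,1,S) → sL=4/17, sR=20/137, mL=2/17, mR=-614/2329
sensor matrix S = [[40, 40/9], [4/17, 20/137]]; det S = 100480/20961
solve [mL_A; mL_B] = S·[w00; w01] and [mR_A; mR_B] = S·[w10; w11]:
  w00 = 1/2, w01 = 0, w10 = -1/2, w11 = -1

1/2 0 -1/2 -1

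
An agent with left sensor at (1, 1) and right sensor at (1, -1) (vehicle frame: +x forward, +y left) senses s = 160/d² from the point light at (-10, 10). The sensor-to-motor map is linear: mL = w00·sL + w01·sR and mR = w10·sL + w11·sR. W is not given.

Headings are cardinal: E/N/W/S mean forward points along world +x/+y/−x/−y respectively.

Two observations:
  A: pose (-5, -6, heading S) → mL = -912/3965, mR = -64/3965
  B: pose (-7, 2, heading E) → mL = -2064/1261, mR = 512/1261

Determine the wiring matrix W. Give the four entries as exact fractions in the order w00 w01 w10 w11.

-1 1/2 1/2 -1/2

obs A: pose=(-5,-6,S) → sL=32/65, sR=32/61, mL=-912/3965, mR=-64/3965
obs B: pose=(-7,2,E) → sL=32/13, sR=160/97, mL=-2064/1261, mR=512/1261
sensor matrix S = [[32/65, 32/61], [32/13, 160/97]]; det S = -36864/76921
solve [mL_A; mL_B] = S·[w00; w01] and [mR_A; mR_B] = S·[w10; w11]:
  w00 = -1, w01 = 1/2, w10 = 1/2, w11 = -1/2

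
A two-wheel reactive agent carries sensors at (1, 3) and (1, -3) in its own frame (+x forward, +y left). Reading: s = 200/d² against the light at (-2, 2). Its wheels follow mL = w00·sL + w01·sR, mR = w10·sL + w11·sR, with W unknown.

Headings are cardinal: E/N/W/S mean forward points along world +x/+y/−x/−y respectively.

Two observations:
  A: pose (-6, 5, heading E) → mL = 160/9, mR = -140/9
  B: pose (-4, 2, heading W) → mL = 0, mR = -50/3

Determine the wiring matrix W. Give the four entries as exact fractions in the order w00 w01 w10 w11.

-1 1 -1 -1/2

obs A: pose=(-6,5,E) → sL=40/9, sR=200/9, mL=160/9, mR=-140/9
obs B: pose=(-4,2,W) → sL=100/9, sR=100/9, mL=0, mR=-50/3
sensor matrix S = [[40/9, 200/9], [100/9, 100/9]]; det S = -16000/81
solve [mL_A; mL_B] = S·[w00; w01] and [mR_A; mR_B] = S·[w10; w11]:
  w00 = -1, w01 = 1, w10 = -1, w11 = -1/2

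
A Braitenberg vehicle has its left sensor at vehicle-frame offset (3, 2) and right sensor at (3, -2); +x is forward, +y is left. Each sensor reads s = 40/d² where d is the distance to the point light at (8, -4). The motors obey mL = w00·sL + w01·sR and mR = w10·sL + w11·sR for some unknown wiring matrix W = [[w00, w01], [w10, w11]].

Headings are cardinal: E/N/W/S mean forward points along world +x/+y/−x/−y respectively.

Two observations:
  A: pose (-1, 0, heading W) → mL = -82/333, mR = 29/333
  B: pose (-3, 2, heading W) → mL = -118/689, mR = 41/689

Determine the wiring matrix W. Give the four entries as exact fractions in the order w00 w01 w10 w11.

obs A: pose=(-1,0,W) → sL=10/37, sR=2/9, mL=-82/333, mR=29/333
obs B: pose=(-3,2,W) → sL=10/53, sR=2/13, mL=-118/689, mR=41/689
sensor matrix S = [[10/37, 2/9], [10/53, 2/13]]; det S = -80/229437
solve [mL_A; mL_B] = S·[w00; w01] and [mR_A; mR_B] = S·[w10; w11]:
  w00 = -1/2, w01 = -1/2, w10 = -1/2, w11 = 1

-1/2 -1/2 -1/2 1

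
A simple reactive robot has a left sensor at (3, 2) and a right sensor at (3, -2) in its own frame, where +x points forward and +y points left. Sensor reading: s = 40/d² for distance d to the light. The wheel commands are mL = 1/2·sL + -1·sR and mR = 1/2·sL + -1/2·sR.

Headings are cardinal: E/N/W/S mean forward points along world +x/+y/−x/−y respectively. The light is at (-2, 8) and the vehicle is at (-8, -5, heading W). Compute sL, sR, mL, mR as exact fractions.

20/153 20/101 -2050/15453 -520/15453

left sensor world pos  = (-11, -7); dL² = 306
right sensor world pos = (-11, -3); dR² = 202
sL = 40/306 = 20/153
sR = 40/202 = 20/101
mL = 1/2·sL + -1·sR = -2050/15453
mR = 1/2·sL + -1/2·sR = -520/15453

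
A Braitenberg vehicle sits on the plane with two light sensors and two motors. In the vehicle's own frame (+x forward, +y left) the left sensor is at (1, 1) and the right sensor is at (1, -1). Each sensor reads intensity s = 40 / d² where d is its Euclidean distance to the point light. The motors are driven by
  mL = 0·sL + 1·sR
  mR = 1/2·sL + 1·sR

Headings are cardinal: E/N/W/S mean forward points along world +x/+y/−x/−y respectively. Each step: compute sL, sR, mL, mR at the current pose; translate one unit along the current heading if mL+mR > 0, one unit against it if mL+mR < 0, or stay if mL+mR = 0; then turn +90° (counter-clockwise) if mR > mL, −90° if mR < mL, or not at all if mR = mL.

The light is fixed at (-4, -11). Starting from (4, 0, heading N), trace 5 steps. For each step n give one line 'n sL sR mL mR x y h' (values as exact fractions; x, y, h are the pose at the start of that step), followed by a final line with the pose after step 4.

0 40/193 8/45 8/45 2444/8685 4 0 N
1 4/17 20/109 20/109 558/1853 4 1 W
2 8/37 40/157 40/157 2108/5809 3 1 S
3 5/26 10/41 10/41 725/2132 3 0 E
4 40/193 8/45 8/45 2444/8685 4 0 N
final 4 1 W

n=0: pose=(4,0,N); sL=40/193, sR=8/45; mL=8/45, mR=2444/8685; mL+mR=3988/8685 → advance +1; mR−mL=20/193 → turn +1·90°
n=1: pose=(4,1,W); sL=4/17, sR=20/109; mL=20/109, mR=558/1853; mL+mR=898/1853 → advance +1; mR−mL=2/17 → turn +1·90°
n=2: pose=(3,1,S); sL=8/37, sR=40/157; mL=40/157, mR=2108/5809; mL+mR=3588/5809 → advance +1; mR−mL=4/37 → turn +1·90°
n=3: pose=(3,0,E); sL=5/26, sR=10/41; mL=10/41, mR=725/2132; mL+mR=1245/2132 → advance +1; mR−mL=5/52 → turn +1·90°
n=4: pose=(4,0,N); sL=40/193, sR=8/45; mL=8/45, mR=2444/8685; mL+mR=3988/8685 → advance +1; mR−mL=20/193 → turn +1·90°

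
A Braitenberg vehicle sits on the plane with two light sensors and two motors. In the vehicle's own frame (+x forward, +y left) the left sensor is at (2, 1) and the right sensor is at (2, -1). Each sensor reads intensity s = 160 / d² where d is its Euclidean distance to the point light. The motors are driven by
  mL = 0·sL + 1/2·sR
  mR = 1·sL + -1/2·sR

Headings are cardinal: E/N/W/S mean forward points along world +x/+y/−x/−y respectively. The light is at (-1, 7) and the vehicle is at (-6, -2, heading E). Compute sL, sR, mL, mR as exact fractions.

160/73 160/109 80/109 11600/7957

left sensor world pos  = (-4, -1); dL² = 73
right sensor world pos = (-4, -3); dR² = 109
sL = 160/73 = 160/73
sR = 160/109 = 160/109
mL = 0·sL + 1/2·sR = 80/109
mR = 1·sL + -1/2·sR = 11600/7957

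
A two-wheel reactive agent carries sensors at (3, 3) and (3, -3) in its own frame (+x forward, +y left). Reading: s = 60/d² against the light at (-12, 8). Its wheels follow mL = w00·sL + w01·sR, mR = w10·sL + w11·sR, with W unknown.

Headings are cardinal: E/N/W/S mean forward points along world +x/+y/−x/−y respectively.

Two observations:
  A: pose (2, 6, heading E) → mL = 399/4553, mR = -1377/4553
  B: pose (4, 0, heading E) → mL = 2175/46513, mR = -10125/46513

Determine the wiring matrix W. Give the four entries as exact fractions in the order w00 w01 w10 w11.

obs A: pose=(2,6,E) → sL=6/29, sR=30/157, mL=399/4553, mR=-1377/4553
obs B: pose=(4,0,E) → sL=30/193, sR=30/241, mL=2175/46513, mR=-10125/46513
sensor matrix S = [[6/29, 30/157], [30/193, 30/241]]; det S = -835920/211773689
solve [mL_A; mL_B] = S·[w00; w01] and [mR_A; mR_B] = S·[w10; w11]:
  w00 = -1/2, w01 = 1, w10 = -1, w11 = -1/2

-1/2 1 -1 -1/2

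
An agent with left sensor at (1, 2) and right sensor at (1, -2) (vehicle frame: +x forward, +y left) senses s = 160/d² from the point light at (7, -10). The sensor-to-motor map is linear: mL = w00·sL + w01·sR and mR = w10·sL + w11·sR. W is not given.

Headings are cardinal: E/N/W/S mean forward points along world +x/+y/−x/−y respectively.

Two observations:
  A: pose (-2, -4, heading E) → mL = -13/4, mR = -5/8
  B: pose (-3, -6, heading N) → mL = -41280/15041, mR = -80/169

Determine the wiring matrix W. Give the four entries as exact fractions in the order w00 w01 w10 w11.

obs A: pose=(-2,-4,E) → sL=5/4, sR=2, mL=-13/4, mR=-5/8
obs B: pose=(-3,-6,N) → sL=160/169, sR=160/89, mL=-41280/15041, mR=-80/169
sensor matrix S = [[5/4, 2], [160/169, 160/89]]; det S = 5320/15041
solve [mL_A; mL_B] = S·[w00; w01] and [mR_A; mR_B] = S·[w10; w11]:
  w00 = -1, w01 = -1, w10 = -1/2, w11 = 0

-1 -1 -1/2 0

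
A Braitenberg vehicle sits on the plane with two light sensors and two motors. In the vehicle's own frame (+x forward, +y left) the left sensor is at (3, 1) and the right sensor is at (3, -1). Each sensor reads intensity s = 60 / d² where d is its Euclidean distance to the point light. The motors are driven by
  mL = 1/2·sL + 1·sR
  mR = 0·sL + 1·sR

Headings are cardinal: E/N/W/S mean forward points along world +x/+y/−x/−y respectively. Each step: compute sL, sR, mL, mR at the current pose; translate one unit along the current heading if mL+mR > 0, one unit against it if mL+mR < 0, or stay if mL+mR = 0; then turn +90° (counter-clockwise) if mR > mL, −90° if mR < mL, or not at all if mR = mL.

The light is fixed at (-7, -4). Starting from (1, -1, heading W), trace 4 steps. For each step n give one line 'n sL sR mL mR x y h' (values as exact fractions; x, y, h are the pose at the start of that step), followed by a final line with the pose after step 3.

0 60/29 60/41 2970/1189 60/41 1 -1 W
1 5/6 3/5 61/60 3/5 0 -1 N
2 12/25 60/109 2154/2725 60/109 0 0 E
3 30/41 6/5 321/205 6/5 1 0 S
final 1 -1 W

n=0: pose=(1,-1,W); sL=60/29, sR=60/41; mL=2970/1189, mR=60/41; mL+mR=4710/1189 → advance +1; mR−mL=-30/29 → turn -1·90°
n=1: pose=(0,-1,N); sL=5/6, sR=3/5; mL=61/60, mR=3/5; mL+mR=97/60 → advance +1; mR−mL=-5/12 → turn -1·90°
n=2: pose=(0,0,E); sL=12/25, sR=60/109; mL=2154/2725, mR=60/109; mL+mR=3654/2725 → advance +1; mR−mL=-6/25 → turn -1·90°
n=3: pose=(1,0,S); sL=30/41, sR=6/5; mL=321/205, mR=6/5; mL+mR=567/205 → advance +1; mR−mL=-15/41 → turn -1·90°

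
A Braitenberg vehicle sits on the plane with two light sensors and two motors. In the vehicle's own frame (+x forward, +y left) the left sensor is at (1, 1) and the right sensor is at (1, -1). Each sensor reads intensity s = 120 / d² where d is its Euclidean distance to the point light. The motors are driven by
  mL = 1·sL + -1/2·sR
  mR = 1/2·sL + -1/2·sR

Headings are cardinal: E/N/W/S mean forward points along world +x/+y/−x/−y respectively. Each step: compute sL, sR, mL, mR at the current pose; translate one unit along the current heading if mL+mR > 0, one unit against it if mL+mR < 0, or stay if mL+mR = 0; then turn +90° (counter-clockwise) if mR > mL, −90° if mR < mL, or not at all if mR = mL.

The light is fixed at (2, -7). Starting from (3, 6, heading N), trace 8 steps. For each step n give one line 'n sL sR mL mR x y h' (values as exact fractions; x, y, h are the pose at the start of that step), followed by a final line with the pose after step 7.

0 30/49 3/5 153/490 3/490 3 6 N
1 120/229 120/173 7020/39617 -3360/39617 3 7 E
2 60/89 12/17 486/1513 -24/1513 4 7 S
3 24/29 120/197 2988/5713 624/5713 4 6 W
4 30/49 3/5 153/490 3/490 3 6 N
5 120/229 120/173 7020/39617 -3360/39617 3 7 E
6 60/89 12/17 486/1513 -24/1513 4 7 S
7 24/29 120/197 2988/5713 624/5713 4 6 W
final 3 6 N

n=0: pose=(3,6,N); sL=30/49, sR=3/5; mL=153/490, mR=3/490; mL+mR=78/245 → advance +1; mR−mL=-15/49 → turn -1·90°
n=1: pose=(3,7,E); sL=120/229, sR=120/173; mL=7020/39617, mR=-3360/39617; mL+mR=3660/39617 → advance +1; mR−mL=-60/229 → turn -1·90°
n=2: pose=(4,7,S); sL=60/89, sR=12/17; mL=486/1513, mR=-24/1513; mL+mR=462/1513 → advance +1; mR−mL=-30/89 → turn -1·90°
n=3: pose=(4,6,W); sL=24/29, sR=120/197; mL=2988/5713, mR=624/5713; mL+mR=3612/5713 → advance +1; mR−mL=-12/29 → turn -1·90°
n=4: pose=(3,6,N); sL=30/49, sR=3/5; mL=153/490, mR=3/490; mL+mR=78/245 → advance +1; mR−mL=-15/49 → turn -1·90°
n=5: pose=(3,7,E); sL=120/229, sR=120/173; mL=7020/39617, mR=-3360/39617; mL+mR=3660/39617 → advance +1; mR−mL=-60/229 → turn -1·90°
n=6: pose=(4,7,S); sL=60/89, sR=12/17; mL=486/1513, mR=-24/1513; mL+mR=462/1513 → advance +1; mR−mL=-30/89 → turn -1·90°
n=7: pose=(4,6,W); sL=24/29, sR=120/197; mL=2988/5713, mR=624/5713; mL+mR=3612/5713 → advance +1; mR−mL=-12/29 → turn -1·90°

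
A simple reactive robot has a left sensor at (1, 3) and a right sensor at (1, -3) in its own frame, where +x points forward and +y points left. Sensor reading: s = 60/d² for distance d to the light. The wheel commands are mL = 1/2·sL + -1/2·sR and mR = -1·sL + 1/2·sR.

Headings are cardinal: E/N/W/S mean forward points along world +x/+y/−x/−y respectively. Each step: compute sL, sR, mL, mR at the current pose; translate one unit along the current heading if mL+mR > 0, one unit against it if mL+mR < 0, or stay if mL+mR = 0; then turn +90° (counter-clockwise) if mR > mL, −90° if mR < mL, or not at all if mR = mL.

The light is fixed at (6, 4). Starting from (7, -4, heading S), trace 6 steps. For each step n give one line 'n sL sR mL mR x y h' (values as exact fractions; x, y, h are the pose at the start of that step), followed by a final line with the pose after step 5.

n=0: pose=(7,-4,S); sL=60/97, sR=12/17; mL=-72/1649, mR=-438/1649; mL+mR=-30/97 → advance -1; mR−mL=-366/1649 → turn -1·90°
n=1: pose=(7,-3,W); sL=3/5, sR=15/4; mL=-63/40, mR=51/40; mL+mR=-3/10 → advance -1; mR−mL=57/20 → turn +1·90°
n=2: pose=(8,-3,S); sL=60/89, sR=12/13; mL=-144/1157, mR=-246/1157; mL+mR=-30/89 → advance -1; mR−mL=-102/1157 → turn -1·90°
n=3: pose=(8,-2,W); sL=30/41, sR=6; mL=-108/41, mR=93/41; mL+mR=-15/41 → advance -1; mR−mL=201/41 → turn +1·90°
n=4: pose=(9,-2,S); sL=12/17, sR=60/49; mL=-216/833, mR=-78/833; mL+mR=-6/17 → advance -1; mR−mL=138/833 → turn +1·90°
n=5: pose=(9,-1,E); sL=3, sR=3/4; mL=9/8, mR=-21/8; mL+mR=-3/2 → advance -1; mR−mL=-15/4 → turn -1·90°

0 60/97 12/17 -72/1649 -438/1649 7 -4 S
1 3/5 15/4 -63/40 51/40 7 -3 W
2 60/89 12/13 -144/1157 -246/1157 8 -3 S
3 30/41 6 -108/41 93/41 8 -2 W
4 12/17 60/49 -216/833 -78/833 9 -2 S
5 3 3/4 9/8 -21/8 9 -1 E
final 8 -1 S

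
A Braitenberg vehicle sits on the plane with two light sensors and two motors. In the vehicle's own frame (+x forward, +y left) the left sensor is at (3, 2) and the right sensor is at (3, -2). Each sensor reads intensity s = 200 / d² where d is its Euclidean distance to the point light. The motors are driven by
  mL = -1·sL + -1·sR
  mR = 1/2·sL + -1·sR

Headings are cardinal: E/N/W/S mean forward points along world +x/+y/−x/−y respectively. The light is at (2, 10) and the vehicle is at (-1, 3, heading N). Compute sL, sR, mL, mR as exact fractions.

left sensor world pos  = (-3, 6); dL² = 41
right sensor world pos = (1, 6); dR² = 17
sL = 200/41 = 200/41
sR = 200/17 = 200/17
mL = -1·sL + -1·sR = -11600/697
mR = 1/2·sL + -1·sR = -6500/697

200/41 200/17 -11600/697 -6500/697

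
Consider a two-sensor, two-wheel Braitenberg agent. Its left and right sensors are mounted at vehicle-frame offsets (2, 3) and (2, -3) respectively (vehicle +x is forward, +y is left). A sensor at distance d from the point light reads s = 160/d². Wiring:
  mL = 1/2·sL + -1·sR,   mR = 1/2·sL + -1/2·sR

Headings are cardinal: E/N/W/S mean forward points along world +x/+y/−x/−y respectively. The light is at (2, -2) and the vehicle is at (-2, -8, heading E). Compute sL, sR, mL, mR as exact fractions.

160/13 32/17 944/221 1152/221

left sensor world pos  = (0, -5); dL² = 13
right sensor world pos = (0, -11); dR² = 85
sL = 160/13 = 160/13
sR = 160/85 = 32/17
mL = 1/2·sL + -1·sR = 944/221
mR = 1/2·sL + -1/2·sR = 1152/221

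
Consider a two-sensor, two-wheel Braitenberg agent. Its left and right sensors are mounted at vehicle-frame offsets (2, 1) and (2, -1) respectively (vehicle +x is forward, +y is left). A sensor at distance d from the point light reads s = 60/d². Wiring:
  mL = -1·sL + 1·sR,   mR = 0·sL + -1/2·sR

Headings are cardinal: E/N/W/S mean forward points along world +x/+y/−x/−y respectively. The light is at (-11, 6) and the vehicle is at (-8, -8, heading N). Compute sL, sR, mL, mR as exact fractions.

left sensor world pos  = (-9, -6); dL² = 148
right sensor world pos = (-7, -6); dR² = 160
sL = 60/148 = 15/37
sR = 60/160 = 3/8
mL = -1·sL + 1·sR = -9/296
mR = 0·sL + -1/2·sR = -3/16

15/37 3/8 -9/296 -3/16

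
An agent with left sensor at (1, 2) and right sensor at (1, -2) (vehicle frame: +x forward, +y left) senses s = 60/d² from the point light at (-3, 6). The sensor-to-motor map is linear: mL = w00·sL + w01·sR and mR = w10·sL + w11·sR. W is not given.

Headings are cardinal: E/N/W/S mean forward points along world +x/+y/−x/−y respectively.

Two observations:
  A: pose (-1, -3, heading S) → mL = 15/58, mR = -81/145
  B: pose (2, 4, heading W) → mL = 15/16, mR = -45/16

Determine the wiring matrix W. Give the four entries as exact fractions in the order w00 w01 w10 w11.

1/2 0 -1/2 -1/2

obs A: pose=(-1,-3,S) → sL=15/29, sR=3/5, mL=15/58, mR=-81/145
obs B: pose=(2,4,W) → sL=15/8, sR=15/4, mL=15/16, mR=-45/16
sensor matrix S = [[15/29, 3/5], [15/8, 15/4]]; det S = 189/232
solve [mL_A; mL_B] = S·[w00; w01] and [mR_A; mR_B] = S·[w10; w11]:
  w00 = 1/2, w01 = 0, w10 = -1/2, w11 = -1/2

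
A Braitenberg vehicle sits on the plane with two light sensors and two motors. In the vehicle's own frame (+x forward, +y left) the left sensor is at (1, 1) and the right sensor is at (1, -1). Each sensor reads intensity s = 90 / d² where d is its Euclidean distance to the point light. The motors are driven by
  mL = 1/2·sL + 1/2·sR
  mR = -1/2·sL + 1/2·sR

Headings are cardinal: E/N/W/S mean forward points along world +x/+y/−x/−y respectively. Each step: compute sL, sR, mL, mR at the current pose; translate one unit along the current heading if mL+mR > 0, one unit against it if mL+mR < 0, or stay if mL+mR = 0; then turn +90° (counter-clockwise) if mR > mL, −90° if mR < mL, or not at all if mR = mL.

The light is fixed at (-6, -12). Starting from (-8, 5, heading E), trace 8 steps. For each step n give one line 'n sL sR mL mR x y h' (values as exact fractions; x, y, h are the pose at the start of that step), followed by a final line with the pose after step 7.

0 18/65 90/257 5238/16705 612/16705 -8 5 E
1 45/128 9/26 1161/3328 -9/3328 -7 5 S
2 90/229 90/293 23490/67097 -2880/67097 -7 4 W
3 45/149 9/29 1323/4321 18/4321 -8 4 N
4 18/65 90/257 5238/16705 612/16705 -8 5 E
5 45/128 9/26 1161/3328 -9/3328 -7 5 S
6 90/229 90/293 23490/67097 -2880/67097 -7 4 W
7 45/149 9/29 1323/4321 18/4321 -8 4 N
final -8 5 E

n=0: pose=(-8,5,E); sL=18/65, sR=90/257; mL=5238/16705, mR=612/16705; mL+mR=90/257 → advance +1; mR−mL=-18/65 → turn -1·90°
n=1: pose=(-7,5,S); sL=45/128, sR=9/26; mL=1161/3328, mR=-9/3328; mL+mR=9/26 → advance +1; mR−mL=-45/128 → turn -1·90°
n=2: pose=(-7,4,W); sL=90/229, sR=90/293; mL=23490/67097, mR=-2880/67097; mL+mR=90/293 → advance +1; mR−mL=-90/229 → turn -1·90°
n=3: pose=(-8,4,N); sL=45/149, sR=9/29; mL=1323/4321, mR=18/4321; mL+mR=9/29 → advance +1; mR−mL=-45/149 → turn -1·90°
n=4: pose=(-8,5,E); sL=18/65, sR=90/257; mL=5238/16705, mR=612/16705; mL+mR=90/257 → advance +1; mR−mL=-18/65 → turn -1·90°
n=5: pose=(-7,5,S); sL=45/128, sR=9/26; mL=1161/3328, mR=-9/3328; mL+mR=9/26 → advance +1; mR−mL=-45/128 → turn -1·90°
n=6: pose=(-7,4,W); sL=90/229, sR=90/293; mL=23490/67097, mR=-2880/67097; mL+mR=90/293 → advance +1; mR−mL=-90/229 → turn -1·90°
n=7: pose=(-8,4,N); sL=45/149, sR=9/29; mL=1323/4321, mR=18/4321; mL+mR=9/29 → advance +1; mR−mL=-45/149 → turn -1·90°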